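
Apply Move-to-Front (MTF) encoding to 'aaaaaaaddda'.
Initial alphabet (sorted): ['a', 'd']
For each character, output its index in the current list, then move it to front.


MTF encoding:
'a': index 0 in ['a', 'd'] -> ['a', 'd']
'a': index 0 in ['a', 'd'] -> ['a', 'd']
'a': index 0 in ['a', 'd'] -> ['a', 'd']
'a': index 0 in ['a', 'd'] -> ['a', 'd']
'a': index 0 in ['a', 'd'] -> ['a', 'd']
'a': index 0 in ['a', 'd'] -> ['a', 'd']
'a': index 0 in ['a', 'd'] -> ['a', 'd']
'd': index 1 in ['a', 'd'] -> ['d', 'a']
'd': index 0 in ['d', 'a'] -> ['d', 'a']
'd': index 0 in ['d', 'a'] -> ['d', 'a']
'a': index 1 in ['d', 'a'] -> ['a', 'd']


Output: [0, 0, 0, 0, 0, 0, 0, 1, 0, 0, 1]


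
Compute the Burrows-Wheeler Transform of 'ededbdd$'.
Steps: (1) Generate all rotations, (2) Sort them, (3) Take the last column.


Rotations (sorted):
  0: $ededbdd -> last char: d
  1: bdd$eded -> last char: d
  2: d$ededbd -> last char: d
  3: dbdd$ede -> last char: e
  4: dd$ededb -> last char: b
  5: dedbdd$e -> last char: e
  6: edbdd$ed -> last char: d
  7: ededbdd$ -> last char: $


BWT = dddebed$


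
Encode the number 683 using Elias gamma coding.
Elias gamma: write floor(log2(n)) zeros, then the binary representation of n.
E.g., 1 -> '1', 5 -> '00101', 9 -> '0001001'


num_bits = floor(log2(683)) + 1 = 10
leading_zeros = num_bits - 1 = 9
binary(683) = 1010101011

Elias gamma(683) = '000000000' + '1010101011' = 0000000001010101011 (19 bits)


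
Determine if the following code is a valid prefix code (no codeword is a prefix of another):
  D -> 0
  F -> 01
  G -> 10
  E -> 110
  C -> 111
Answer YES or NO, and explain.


Checking each pair (does one codeword prefix another?):
  D='0' vs F='01': prefix -- VIOLATION

NO -- this is NOT a valid prefix code. D (0) is a prefix of F (01).


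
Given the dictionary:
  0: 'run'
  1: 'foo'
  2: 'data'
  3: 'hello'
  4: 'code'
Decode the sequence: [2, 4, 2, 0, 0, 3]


Look up each index in the dictionary:
  2 -> 'data'
  4 -> 'code'
  2 -> 'data'
  0 -> 'run'
  0 -> 'run'
  3 -> 'hello'

Decoded: "data code data run run hello"


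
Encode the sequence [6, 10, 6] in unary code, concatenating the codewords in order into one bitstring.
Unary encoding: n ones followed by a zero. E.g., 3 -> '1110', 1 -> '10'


Encode each number as n ones followed by a terminating 0:
  6 -> 1111110 (7 bits)
  10 -> 11111111110 (11 bits)
  6 -> 1111110 (7 bits)
Total length = 7 + 11 + 7 = 25 bits.

Unary([6, 10, 6]) = 1111110111111111101111110 (25 bits)


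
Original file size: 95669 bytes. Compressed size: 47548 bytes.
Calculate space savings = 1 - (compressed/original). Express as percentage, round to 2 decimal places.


ratio = compressed/original = 47548/95669 = 0.497005
savings = 1 - ratio = 1 - 0.497005 = 0.502995
as a percentage: 0.502995 * 100 = 50.3%

Space savings = 1 - 47548/95669 = 50.3%


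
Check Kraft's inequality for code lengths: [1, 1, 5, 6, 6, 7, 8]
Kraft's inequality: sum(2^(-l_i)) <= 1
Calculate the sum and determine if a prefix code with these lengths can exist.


Sum = 2^(-1) + 2^(-1) + 2^(-5) + 2^(-6) + 2^(-6) + 2^(-7) + 2^(-8)
    = 0.5 + 0.5 + 0.03125 + 0.015625 + 0.015625 + 0.0078125 + 0.00390625
    = 275/256 = 1.07421875
Since 1.07421875 > 1, Kraft's inequality is NOT satisfied.
A prefix code with these lengths CANNOT exist.

Kraft sum = 1.07421875. Not satisfied.


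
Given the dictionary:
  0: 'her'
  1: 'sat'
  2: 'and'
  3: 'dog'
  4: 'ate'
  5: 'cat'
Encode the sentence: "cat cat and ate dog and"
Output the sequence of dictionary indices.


Look up each word in the dictionary:
  'cat' -> 5
  'cat' -> 5
  'and' -> 2
  'ate' -> 4
  'dog' -> 3
  'and' -> 2

Encoded: [5, 5, 2, 4, 3, 2]


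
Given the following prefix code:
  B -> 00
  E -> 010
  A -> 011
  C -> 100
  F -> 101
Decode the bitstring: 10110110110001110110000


Decoding step by step:
Bits 101 -> F
Bits 101 -> F
Bits 101 -> F
Bits 100 -> C
Bits 011 -> A
Bits 101 -> F
Bits 100 -> C
Bits 00 -> B


Decoded message: FFFCAFCB


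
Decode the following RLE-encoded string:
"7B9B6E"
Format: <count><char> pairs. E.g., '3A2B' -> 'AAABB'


Expanding each <count><char> pair:
  7B -> 'BBBBBBB'
  9B -> 'BBBBBBBBB'
  6E -> 'EEEEEE'

Decoded = BBBBBBBBBBBBBBBBEEEEEE


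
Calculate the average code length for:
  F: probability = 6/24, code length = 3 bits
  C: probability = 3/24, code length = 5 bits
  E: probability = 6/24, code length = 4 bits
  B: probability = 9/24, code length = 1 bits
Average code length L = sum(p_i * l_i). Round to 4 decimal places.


Weighted contributions p_i * l_i:
  F: (6/24) * 3 = 18/24
  C: (3/24) * 5 = 15/24
  E: (6/24) * 4 = 24/24
  B: (9/24) * 1 = 9/24
Sum = (18 + 15 + 24 + 9)/24 = 66/24

L = 66/24 = 2.7500 bits/symbol


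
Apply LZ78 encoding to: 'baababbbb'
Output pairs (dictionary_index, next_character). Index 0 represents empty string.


LZ78 encoding steps:
Dictionary: {0: ''}
Step 1: w='' (idx 0), next='b' -> output (0, 'b'), add 'b' as idx 1
Step 2: w='' (idx 0), next='a' -> output (0, 'a'), add 'a' as idx 2
Step 3: w='a' (idx 2), next='b' -> output (2, 'b'), add 'ab' as idx 3
Step 4: w='ab' (idx 3), next='b' -> output (3, 'b'), add 'abb' as idx 4
Step 5: w='b' (idx 1), next='b' -> output (1, 'b'), add 'bb' as idx 5


Encoded: [(0, 'b'), (0, 'a'), (2, 'b'), (3, 'b'), (1, 'b')]


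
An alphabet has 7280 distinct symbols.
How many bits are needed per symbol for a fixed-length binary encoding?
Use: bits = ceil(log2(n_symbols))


log2(7280) = 12.8297
Bracket: 2^12 = 4096 < 7280 <= 2^13 = 8192
So ceil(log2(7280)) = 13

bits = ceil(log2(7280)) = ceil(12.8297) = 13 bits


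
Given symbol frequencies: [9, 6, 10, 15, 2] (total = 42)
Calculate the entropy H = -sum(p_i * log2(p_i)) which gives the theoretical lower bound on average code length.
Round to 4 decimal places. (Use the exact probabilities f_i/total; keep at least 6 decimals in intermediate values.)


Per-symbol terms -p_i * log2(p_i) with p_i = f_i/42:
  p = 9/42 = 0.214286: log2(p) = -2.222392, -p*log2(p) = 0.476227
  p = 6/42 = 0.142857: log2(p) = -2.807355, -p*log2(p) = 0.401051
  p = 10/42 = 0.238095: log2(p) = -2.070389, -p*log2(p) = 0.492950
  p = 15/42 = 0.357143: log2(p) = -1.485427, -p*log2(p) = 0.530510
  p = 2/42 = 0.047619: log2(p) = -4.392317, -p*log2(p) = 0.209158
H = 0.476227 + 0.401051 + 0.492950 + 0.530510 + 0.209158 = 2.109896

H = 2.1099 bits/symbol


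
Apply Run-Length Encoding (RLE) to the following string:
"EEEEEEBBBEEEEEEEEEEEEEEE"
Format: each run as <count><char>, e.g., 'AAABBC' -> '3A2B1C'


Scanning runs left to right:
  i=0: run of 'E' x 6 -> '6E'
  i=6: run of 'B' x 3 -> '3B'
  i=9: run of 'E' x 15 -> '15E'

RLE = 6E3B15E


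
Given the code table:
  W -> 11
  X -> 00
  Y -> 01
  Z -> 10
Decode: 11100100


Decoding:
11 -> W
10 -> Z
01 -> Y
00 -> X


Result: WZYX


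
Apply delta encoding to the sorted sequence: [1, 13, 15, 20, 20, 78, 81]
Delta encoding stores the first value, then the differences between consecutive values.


First value: 1
Deltas:
  13 - 1 = 12
  15 - 13 = 2
  20 - 15 = 5
  20 - 20 = 0
  78 - 20 = 58
  81 - 78 = 3


Delta encoded: [1, 12, 2, 5, 0, 58, 3]


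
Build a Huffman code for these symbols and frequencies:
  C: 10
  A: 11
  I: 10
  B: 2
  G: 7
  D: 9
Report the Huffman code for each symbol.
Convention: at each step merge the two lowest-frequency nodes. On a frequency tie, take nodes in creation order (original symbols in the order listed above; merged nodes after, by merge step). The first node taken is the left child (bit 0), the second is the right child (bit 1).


Huffman tree construction:
Step 1: Merge B(2) + G(7) = 9
Step 2: Merge D(9) + (B+G)(9) = 18
Step 3: Merge C(10) + I(10) = 20
Step 4: Merge A(11) + (D+(B+G))(18) = 29
Step 5: Merge (C+I)(20) + (A+(D+(B+G)))(29) = 49
Read each symbol's code off the tree from the root (left child = 0, right child = 1).

Codes:
  C: 00 (length 2)
  A: 10 (length 2)
  I: 01 (length 2)
  B: 1110 (length 4)
  G: 1111 (length 4)
  D: 110 (length 3)
Average code length: 125/49 = 2.5510 bits/symbol


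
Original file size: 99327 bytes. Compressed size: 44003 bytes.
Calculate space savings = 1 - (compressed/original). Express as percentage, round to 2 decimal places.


ratio = compressed/original = 44003/99327 = 0.443011
savings = 1 - ratio = 1 - 0.443011 = 0.556989
as a percentage: 0.556989 * 100 = 55.7%

Space savings = 1 - 44003/99327 = 55.7%


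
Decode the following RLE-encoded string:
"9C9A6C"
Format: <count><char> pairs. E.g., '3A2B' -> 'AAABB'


Expanding each <count><char> pair:
  9C -> 'CCCCCCCCC'
  9A -> 'AAAAAAAAA'
  6C -> 'CCCCCC'

Decoded = CCCCCCCCCAAAAAAAAACCCCCC


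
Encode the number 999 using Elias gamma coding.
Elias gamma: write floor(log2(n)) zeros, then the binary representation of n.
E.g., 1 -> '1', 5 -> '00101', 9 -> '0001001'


num_bits = floor(log2(999)) + 1 = 10
leading_zeros = num_bits - 1 = 9
binary(999) = 1111100111

Elias gamma(999) = '000000000' + '1111100111' = 0000000001111100111 (19 bits)


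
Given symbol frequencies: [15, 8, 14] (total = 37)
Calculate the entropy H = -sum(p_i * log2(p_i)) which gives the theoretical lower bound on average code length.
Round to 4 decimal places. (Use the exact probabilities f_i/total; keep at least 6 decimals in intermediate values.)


Per-symbol terms -p_i * log2(p_i) with p_i = f_i/37:
  p = 15/37 = 0.405405: log2(p) = -1.302563, -p*log2(p) = 0.528066
  p = 8/37 = 0.216216: log2(p) = -2.209453, -p*log2(p) = 0.477720
  p = 14/37 = 0.378378: log2(p) = -1.402098, -p*log2(p) = 0.530524
H = 0.528066 + 0.477720 + 0.530524 = 1.536310

H = 1.5363 bits/symbol


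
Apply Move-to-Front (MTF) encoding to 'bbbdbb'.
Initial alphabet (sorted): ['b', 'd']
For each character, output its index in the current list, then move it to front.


MTF encoding:
'b': index 0 in ['b', 'd'] -> ['b', 'd']
'b': index 0 in ['b', 'd'] -> ['b', 'd']
'b': index 0 in ['b', 'd'] -> ['b', 'd']
'd': index 1 in ['b', 'd'] -> ['d', 'b']
'b': index 1 in ['d', 'b'] -> ['b', 'd']
'b': index 0 in ['b', 'd'] -> ['b', 'd']


Output: [0, 0, 0, 1, 1, 0]


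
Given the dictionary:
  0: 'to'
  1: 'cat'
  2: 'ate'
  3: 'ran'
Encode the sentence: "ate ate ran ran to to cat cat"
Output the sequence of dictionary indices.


Look up each word in the dictionary:
  'ate' -> 2
  'ate' -> 2
  'ran' -> 3
  'ran' -> 3
  'to' -> 0
  'to' -> 0
  'cat' -> 1
  'cat' -> 1

Encoded: [2, 2, 3, 3, 0, 0, 1, 1]


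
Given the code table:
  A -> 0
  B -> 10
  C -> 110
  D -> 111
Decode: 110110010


Decoding:
110 -> C
110 -> C
0 -> A
10 -> B


Result: CCAB


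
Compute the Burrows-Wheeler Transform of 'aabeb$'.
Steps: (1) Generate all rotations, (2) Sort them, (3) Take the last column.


Rotations (sorted):
  0: $aabeb -> last char: b
  1: aabeb$ -> last char: $
  2: abeb$a -> last char: a
  3: b$aabe -> last char: e
  4: beb$aa -> last char: a
  5: eb$aab -> last char: b


BWT = b$aeab


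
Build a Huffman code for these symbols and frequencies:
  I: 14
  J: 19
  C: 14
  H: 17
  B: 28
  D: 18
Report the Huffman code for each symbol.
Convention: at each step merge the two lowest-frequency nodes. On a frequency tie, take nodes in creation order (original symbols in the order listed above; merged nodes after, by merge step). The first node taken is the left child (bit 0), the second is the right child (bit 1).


Huffman tree construction:
Step 1: Merge I(14) + C(14) = 28
Step 2: Merge H(17) + D(18) = 35
Step 3: Merge J(19) + B(28) = 47
Step 4: Merge (I+C)(28) + (H+D)(35) = 63
Step 5: Merge (J+B)(47) + ((I+C)+(H+D))(63) = 110
Read each symbol's code off the tree from the root (left child = 0, right child = 1).

Codes:
  I: 100 (length 3)
  J: 00 (length 2)
  C: 101 (length 3)
  H: 110 (length 3)
  B: 01 (length 2)
  D: 111 (length 3)
Average code length: 283/110 = 2.5727 bits/symbol


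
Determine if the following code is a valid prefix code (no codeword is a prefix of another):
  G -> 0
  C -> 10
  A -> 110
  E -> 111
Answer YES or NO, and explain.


Checking each pair (does one codeword prefix another?):
  G='0' vs C='10': no prefix
  G='0' vs A='110': no prefix
  G='0' vs E='111': no prefix
  C='10' vs G='0': no prefix
  C='10' vs A='110': no prefix
  C='10' vs E='111': no prefix
  A='110' vs G='0': no prefix
  A='110' vs C='10': no prefix
  A='110' vs E='111': no prefix
  E='111' vs G='0': no prefix
  E='111' vs C='10': no prefix
  E='111' vs A='110': no prefix
No violation found over all pairs.

YES -- this is a valid prefix code. No codeword is a prefix of any other codeword.


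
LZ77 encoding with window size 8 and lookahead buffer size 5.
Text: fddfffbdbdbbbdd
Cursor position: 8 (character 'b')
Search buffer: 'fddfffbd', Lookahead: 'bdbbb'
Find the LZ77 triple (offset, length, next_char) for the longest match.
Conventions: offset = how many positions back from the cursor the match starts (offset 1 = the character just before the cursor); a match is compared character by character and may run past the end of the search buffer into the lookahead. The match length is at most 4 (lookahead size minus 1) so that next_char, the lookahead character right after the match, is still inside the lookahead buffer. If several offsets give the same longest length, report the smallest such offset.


Try each offset into the search buffer:
  offset=1 (pos 7, char 'd'): match length 0
  offset=2 (pos 6, char 'b'): match length 3
  offset=3 (pos 5, char 'f'): match length 0
  offset=4 (pos 4, char 'f'): match length 0
  offset=5 (pos 3, char 'f'): match length 0
  offset=6 (pos 2, char 'd'): match length 0
  offset=7 (pos 1, char 'd'): match length 0
  offset=8 (pos 0, char 'f'): match length 0
Longest match has length 3 at offset 2.
next_char = character at position 8 + 3 = 11 -> 'b'

Best match: offset=2, length=3 (matching 'bdb' starting at position 6)
LZ77 triple: (2, 3, 'b')


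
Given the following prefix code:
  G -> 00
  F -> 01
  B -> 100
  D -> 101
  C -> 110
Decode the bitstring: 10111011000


Decoding step by step:
Bits 101 -> D
Bits 110 -> C
Bits 110 -> C
Bits 00 -> G


Decoded message: DCCG


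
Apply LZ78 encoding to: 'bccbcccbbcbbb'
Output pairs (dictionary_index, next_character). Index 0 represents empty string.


LZ78 encoding steps:
Dictionary: {0: ''}
Step 1: w='' (idx 0), next='b' -> output (0, 'b'), add 'b' as idx 1
Step 2: w='' (idx 0), next='c' -> output (0, 'c'), add 'c' as idx 2
Step 3: w='c' (idx 2), next='b' -> output (2, 'b'), add 'cb' as idx 3
Step 4: w='c' (idx 2), next='c' -> output (2, 'c'), add 'cc' as idx 4
Step 5: w='cb' (idx 3), next='b' -> output (3, 'b'), add 'cbb' as idx 5
Step 6: w='cbb' (idx 5), next='b' -> output (5, 'b'), add 'cbbb' as idx 6


Encoded: [(0, 'b'), (0, 'c'), (2, 'b'), (2, 'c'), (3, 'b'), (5, 'b')]


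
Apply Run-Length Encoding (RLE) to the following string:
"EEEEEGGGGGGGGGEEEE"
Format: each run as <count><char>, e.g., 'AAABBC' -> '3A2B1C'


Scanning runs left to right:
  i=0: run of 'E' x 5 -> '5E'
  i=5: run of 'G' x 9 -> '9G'
  i=14: run of 'E' x 4 -> '4E'

RLE = 5E9G4E


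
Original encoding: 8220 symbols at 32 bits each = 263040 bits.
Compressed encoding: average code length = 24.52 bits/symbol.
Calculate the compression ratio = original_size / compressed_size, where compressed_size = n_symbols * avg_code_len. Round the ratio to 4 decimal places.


original_size = n_symbols * orig_bits = 8220 * 32 = 263040 bits
compressed_size = n_symbols * avg_code_len = 8220 * 24.52 = 201554.4 bits
ratio = original_size / compressed_size = 263040 / 201554.4 = 1.3051

Compression ratio = 1.3051


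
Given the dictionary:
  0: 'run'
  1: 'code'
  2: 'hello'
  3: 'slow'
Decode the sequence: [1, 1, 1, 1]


Look up each index in the dictionary:
  1 -> 'code'
  1 -> 'code'
  1 -> 'code'
  1 -> 'code'

Decoded: "code code code code"


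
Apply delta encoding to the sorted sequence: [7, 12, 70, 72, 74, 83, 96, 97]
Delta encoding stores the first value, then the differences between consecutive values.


First value: 7
Deltas:
  12 - 7 = 5
  70 - 12 = 58
  72 - 70 = 2
  74 - 72 = 2
  83 - 74 = 9
  96 - 83 = 13
  97 - 96 = 1


Delta encoded: [7, 5, 58, 2, 2, 9, 13, 1]


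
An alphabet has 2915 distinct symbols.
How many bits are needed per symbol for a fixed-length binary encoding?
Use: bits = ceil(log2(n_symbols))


log2(2915) = 11.5093
Bracket: 2^11 = 2048 < 2915 <= 2^12 = 4096
So ceil(log2(2915)) = 12

bits = ceil(log2(2915)) = ceil(11.5093) = 12 bits


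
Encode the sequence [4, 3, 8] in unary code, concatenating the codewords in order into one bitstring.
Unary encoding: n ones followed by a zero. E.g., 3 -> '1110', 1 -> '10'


Encode each number as n ones followed by a terminating 0:
  4 -> 11110 (5 bits)
  3 -> 1110 (4 bits)
  8 -> 111111110 (9 bits)
Total length = 5 + 4 + 9 = 18 bits.

Unary([4, 3, 8]) = 111101110111111110 (18 bits)


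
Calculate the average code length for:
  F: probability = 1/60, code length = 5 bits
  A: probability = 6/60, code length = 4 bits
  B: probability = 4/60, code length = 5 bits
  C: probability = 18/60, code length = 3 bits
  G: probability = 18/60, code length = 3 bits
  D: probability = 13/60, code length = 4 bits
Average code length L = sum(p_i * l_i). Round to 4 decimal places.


Weighted contributions p_i * l_i:
  F: (1/60) * 5 = 5/60
  A: (6/60) * 4 = 24/60
  B: (4/60) * 5 = 20/60
  C: (18/60) * 3 = 54/60
  G: (18/60) * 3 = 54/60
  D: (13/60) * 4 = 52/60
Sum = (5 + 24 + 20 + 54 + 54 + 52)/60 = 209/60

L = 209/60 = 3.4833 bits/symbol


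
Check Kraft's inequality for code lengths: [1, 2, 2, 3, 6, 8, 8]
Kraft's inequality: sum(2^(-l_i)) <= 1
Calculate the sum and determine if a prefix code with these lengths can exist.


Sum = 2^(-1) + 2^(-2) + 2^(-2) + 2^(-3) + 2^(-6) + 2^(-8) + 2^(-8)
    = 0.5 + 0.25 + 0.25 + 0.125 + 0.015625 + 0.00390625 + 0.00390625
    = 294/256 = 1.1484375
Since 1.1484375 > 1, Kraft's inequality is NOT satisfied.
A prefix code with these lengths CANNOT exist.

Kraft sum = 1.1484375. Not satisfied.


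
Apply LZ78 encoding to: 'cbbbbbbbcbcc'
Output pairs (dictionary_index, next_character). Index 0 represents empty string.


LZ78 encoding steps:
Dictionary: {0: ''}
Step 1: w='' (idx 0), next='c' -> output (0, 'c'), add 'c' as idx 1
Step 2: w='' (idx 0), next='b' -> output (0, 'b'), add 'b' as idx 2
Step 3: w='b' (idx 2), next='b' -> output (2, 'b'), add 'bb' as idx 3
Step 4: w='bb' (idx 3), next='b' -> output (3, 'b'), add 'bbb' as idx 4
Step 5: w='b' (idx 2), next='c' -> output (2, 'c'), add 'bc' as idx 5
Step 6: w='bc' (idx 5), next='c' -> output (5, 'c'), add 'bcc' as idx 6


Encoded: [(0, 'c'), (0, 'b'), (2, 'b'), (3, 'b'), (2, 'c'), (5, 'c')]


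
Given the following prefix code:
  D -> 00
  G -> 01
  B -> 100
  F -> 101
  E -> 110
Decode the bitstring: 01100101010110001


Decoding step by step:
Bits 01 -> G
Bits 100 -> B
Bits 101 -> F
Bits 01 -> G
Bits 01 -> G
Bits 100 -> B
Bits 01 -> G


Decoded message: GBFGGBG


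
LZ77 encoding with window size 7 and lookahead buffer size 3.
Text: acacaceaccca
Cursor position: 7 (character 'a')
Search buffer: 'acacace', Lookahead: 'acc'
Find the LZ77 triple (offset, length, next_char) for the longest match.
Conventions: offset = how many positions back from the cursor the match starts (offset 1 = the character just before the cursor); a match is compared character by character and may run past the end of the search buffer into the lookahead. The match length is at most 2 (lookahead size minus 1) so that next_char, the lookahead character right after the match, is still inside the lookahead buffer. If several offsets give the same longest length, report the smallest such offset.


Try each offset into the search buffer:
  offset=1 (pos 6, char 'e'): match length 0
  offset=2 (pos 5, char 'c'): match length 0
  offset=3 (pos 4, char 'a'): match length 2
  offset=4 (pos 3, char 'c'): match length 0
  offset=5 (pos 2, char 'a'): match length 2
  offset=6 (pos 1, char 'c'): match length 0
  offset=7 (pos 0, char 'a'): match length 2
Longest match has length 2, found at offsets 3, 5, 7; take the smallest, offset 3.
next_char = character at position 7 + 2 = 9 -> 'c'

Best match: offset=3, length=2 (matching 'ac' starting at position 4)
LZ77 triple: (3, 2, 'c')


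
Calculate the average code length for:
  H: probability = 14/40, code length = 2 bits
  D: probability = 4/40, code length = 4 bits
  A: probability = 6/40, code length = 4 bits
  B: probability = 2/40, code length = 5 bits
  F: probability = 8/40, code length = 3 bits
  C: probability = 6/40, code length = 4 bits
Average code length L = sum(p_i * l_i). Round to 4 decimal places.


Weighted contributions p_i * l_i:
  H: (14/40) * 2 = 28/40
  D: (4/40) * 4 = 16/40
  A: (6/40) * 4 = 24/40
  B: (2/40) * 5 = 10/40
  F: (8/40) * 3 = 24/40
  C: (6/40) * 4 = 24/40
Sum = (28 + 16 + 24 + 10 + 24 + 24)/40 = 126/40

L = 126/40 = 3.1500 bits/symbol


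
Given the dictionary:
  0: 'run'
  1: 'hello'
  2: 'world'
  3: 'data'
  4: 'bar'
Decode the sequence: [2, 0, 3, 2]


Look up each index in the dictionary:
  2 -> 'world'
  0 -> 'run'
  3 -> 'data'
  2 -> 'world'

Decoded: "world run data world"


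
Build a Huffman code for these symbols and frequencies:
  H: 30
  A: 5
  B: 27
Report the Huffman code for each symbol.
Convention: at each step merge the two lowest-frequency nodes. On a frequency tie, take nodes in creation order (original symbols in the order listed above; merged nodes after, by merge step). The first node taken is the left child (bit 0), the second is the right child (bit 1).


Huffman tree construction:
Step 1: Merge A(5) + B(27) = 32
Step 2: Merge H(30) + (A+B)(32) = 62
Read each symbol's code off the tree from the root (left child = 0, right child = 1).

Codes:
  H: 0 (length 1)
  A: 10 (length 2)
  B: 11 (length 2)
Average code length: 94/62 = 1.5161 bits/symbol


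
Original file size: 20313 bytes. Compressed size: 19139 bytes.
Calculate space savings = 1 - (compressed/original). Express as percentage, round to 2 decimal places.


ratio = compressed/original = 19139/20313 = 0.942204
savings = 1 - ratio = 1 - 0.942204 = 0.057796
as a percentage: 0.057796 * 100 = 5.78%

Space savings = 1 - 19139/20313 = 5.78%


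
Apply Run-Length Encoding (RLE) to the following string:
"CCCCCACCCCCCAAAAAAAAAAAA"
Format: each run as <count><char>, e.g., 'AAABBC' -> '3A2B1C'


Scanning runs left to right:
  i=0: run of 'C' x 5 -> '5C'
  i=5: run of 'A' x 1 -> '1A'
  i=6: run of 'C' x 6 -> '6C'
  i=12: run of 'A' x 12 -> '12A'

RLE = 5C1A6C12A


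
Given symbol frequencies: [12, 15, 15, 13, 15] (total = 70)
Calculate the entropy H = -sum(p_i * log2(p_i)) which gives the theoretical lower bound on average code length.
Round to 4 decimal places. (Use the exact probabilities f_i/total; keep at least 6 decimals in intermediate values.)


Per-symbol terms -p_i * log2(p_i) with p_i = f_i/70:
  p = 12/70 = 0.171429: log2(p) = -2.544321, -p*log2(p) = 0.436169
  p = 15/70 = 0.214286: log2(p) = -2.222392, -p*log2(p) = 0.476227
  p = 15/70 = 0.214286: log2(p) = -2.222392, -p*log2(p) = 0.476227
  p = 13/70 = 0.185714: log2(p) = -2.428843, -p*log2(p) = 0.451071
  p = 15/70 = 0.214286: log2(p) = -2.222392, -p*log2(p) = 0.476227
H = 0.436169 + 0.476227 + 0.476227 + 0.451071 + 0.476227 = 2.315921

H = 2.3159 bits/symbol


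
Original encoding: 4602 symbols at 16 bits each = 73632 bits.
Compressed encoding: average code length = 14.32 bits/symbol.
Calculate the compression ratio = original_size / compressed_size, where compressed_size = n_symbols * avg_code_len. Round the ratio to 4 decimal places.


original_size = n_symbols * orig_bits = 4602 * 16 = 73632 bits
compressed_size = n_symbols * avg_code_len = 4602 * 14.32 = 65900.64 bits
ratio = original_size / compressed_size = 73632 / 65900.64 = 1.1173

Compression ratio = 1.1173


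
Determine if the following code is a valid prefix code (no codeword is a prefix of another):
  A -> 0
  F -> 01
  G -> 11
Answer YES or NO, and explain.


Checking each pair (does one codeword prefix another?):
  A='0' vs F='01': prefix -- VIOLATION

NO -- this is NOT a valid prefix code. A (0) is a prefix of F (01).


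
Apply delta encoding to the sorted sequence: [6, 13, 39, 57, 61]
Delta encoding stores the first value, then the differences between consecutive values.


First value: 6
Deltas:
  13 - 6 = 7
  39 - 13 = 26
  57 - 39 = 18
  61 - 57 = 4


Delta encoded: [6, 7, 26, 18, 4]


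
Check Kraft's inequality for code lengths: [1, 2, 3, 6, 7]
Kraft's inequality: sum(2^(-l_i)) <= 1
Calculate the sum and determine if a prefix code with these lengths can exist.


Sum = 2^(-1) + 2^(-2) + 2^(-3) + 2^(-6) + 2^(-7)
    = 0.5 + 0.25 + 0.125 + 0.015625 + 0.0078125
    = 115/128 = 0.8984375
Since 0.8984375 <= 1, Kraft's inequality IS satisfied.
A prefix code with these lengths CAN exist.

Kraft sum = 0.8984375. Satisfied.


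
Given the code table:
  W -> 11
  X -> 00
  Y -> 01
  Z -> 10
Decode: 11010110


Decoding:
11 -> W
01 -> Y
01 -> Y
10 -> Z


Result: WYYZ


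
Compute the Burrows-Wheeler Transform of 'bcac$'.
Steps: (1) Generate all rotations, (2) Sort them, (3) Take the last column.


Rotations (sorted):
  0: $bcac -> last char: c
  1: ac$bc -> last char: c
  2: bcac$ -> last char: $
  3: c$bca -> last char: a
  4: cac$b -> last char: b


BWT = cc$ab


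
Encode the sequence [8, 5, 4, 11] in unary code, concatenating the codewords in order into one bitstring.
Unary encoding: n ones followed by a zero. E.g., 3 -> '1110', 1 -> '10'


Encode each number as n ones followed by a terminating 0:
  8 -> 111111110 (9 bits)
  5 -> 111110 (6 bits)
  4 -> 11110 (5 bits)
  11 -> 111111111110 (12 bits)
Total length = 9 + 6 + 5 + 12 = 32 bits.

Unary([8, 5, 4, 11]) = 11111111011111011110111111111110 (32 bits)


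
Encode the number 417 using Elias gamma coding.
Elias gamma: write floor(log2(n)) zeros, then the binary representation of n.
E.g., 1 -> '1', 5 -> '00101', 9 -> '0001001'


num_bits = floor(log2(417)) + 1 = 9
leading_zeros = num_bits - 1 = 8
binary(417) = 110100001

Elias gamma(417) = '00000000' + '110100001' = 00000000110100001 (17 bits)


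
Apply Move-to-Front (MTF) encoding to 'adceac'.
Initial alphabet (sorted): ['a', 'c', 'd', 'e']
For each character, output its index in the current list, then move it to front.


MTF encoding:
'a': index 0 in ['a', 'c', 'd', 'e'] -> ['a', 'c', 'd', 'e']
'd': index 2 in ['a', 'c', 'd', 'e'] -> ['d', 'a', 'c', 'e']
'c': index 2 in ['d', 'a', 'c', 'e'] -> ['c', 'd', 'a', 'e']
'e': index 3 in ['c', 'd', 'a', 'e'] -> ['e', 'c', 'd', 'a']
'a': index 3 in ['e', 'c', 'd', 'a'] -> ['a', 'e', 'c', 'd']
'c': index 2 in ['a', 'e', 'c', 'd'] -> ['c', 'a', 'e', 'd']


Output: [0, 2, 2, 3, 3, 2]


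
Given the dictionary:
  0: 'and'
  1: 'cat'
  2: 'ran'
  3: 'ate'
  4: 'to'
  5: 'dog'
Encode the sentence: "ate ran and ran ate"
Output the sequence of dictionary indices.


Look up each word in the dictionary:
  'ate' -> 3
  'ran' -> 2
  'and' -> 0
  'ran' -> 2
  'ate' -> 3

Encoded: [3, 2, 0, 2, 3]


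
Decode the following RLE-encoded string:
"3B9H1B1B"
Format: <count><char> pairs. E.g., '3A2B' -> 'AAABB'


Expanding each <count><char> pair:
  3B -> 'BBB'
  9H -> 'HHHHHHHHH'
  1B -> 'B'
  1B -> 'B'

Decoded = BBBHHHHHHHHHBB


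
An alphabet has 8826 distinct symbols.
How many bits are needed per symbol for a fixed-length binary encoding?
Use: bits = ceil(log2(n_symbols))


log2(8826) = 13.1075
Bracket: 2^13 = 8192 < 8826 <= 2^14 = 16384
So ceil(log2(8826)) = 14

bits = ceil(log2(8826)) = ceil(13.1075) = 14 bits


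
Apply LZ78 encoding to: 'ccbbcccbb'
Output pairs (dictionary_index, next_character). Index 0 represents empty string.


LZ78 encoding steps:
Dictionary: {0: ''}
Step 1: w='' (idx 0), next='c' -> output (0, 'c'), add 'c' as idx 1
Step 2: w='c' (idx 1), next='b' -> output (1, 'b'), add 'cb' as idx 2
Step 3: w='' (idx 0), next='b' -> output (0, 'b'), add 'b' as idx 3
Step 4: w='c' (idx 1), next='c' -> output (1, 'c'), add 'cc' as idx 4
Step 5: w='cb' (idx 2), next='b' -> output (2, 'b'), add 'cbb' as idx 5


Encoded: [(0, 'c'), (1, 'b'), (0, 'b'), (1, 'c'), (2, 'b')]


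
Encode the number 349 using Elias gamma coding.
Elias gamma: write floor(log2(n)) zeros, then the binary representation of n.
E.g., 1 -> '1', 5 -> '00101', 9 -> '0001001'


num_bits = floor(log2(349)) + 1 = 9
leading_zeros = num_bits - 1 = 8
binary(349) = 101011101

Elias gamma(349) = '00000000' + '101011101' = 00000000101011101 (17 bits)


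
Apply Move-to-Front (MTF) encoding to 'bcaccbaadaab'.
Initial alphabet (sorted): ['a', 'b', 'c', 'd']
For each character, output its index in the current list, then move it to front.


MTF encoding:
'b': index 1 in ['a', 'b', 'c', 'd'] -> ['b', 'a', 'c', 'd']
'c': index 2 in ['b', 'a', 'c', 'd'] -> ['c', 'b', 'a', 'd']
'a': index 2 in ['c', 'b', 'a', 'd'] -> ['a', 'c', 'b', 'd']
'c': index 1 in ['a', 'c', 'b', 'd'] -> ['c', 'a', 'b', 'd']
'c': index 0 in ['c', 'a', 'b', 'd'] -> ['c', 'a', 'b', 'd']
'b': index 2 in ['c', 'a', 'b', 'd'] -> ['b', 'c', 'a', 'd']
'a': index 2 in ['b', 'c', 'a', 'd'] -> ['a', 'b', 'c', 'd']
'a': index 0 in ['a', 'b', 'c', 'd'] -> ['a', 'b', 'c', 'd']
'd': index 3 in ['a', 'b', 'c', 'd'] -> ['d', 'a', 'b', 'c']
'a': index 1 in ['d', 'a', 'b', 'c'] -> ['a', 'd', 'b', 'c']
'a': index 0 in ['a', 'd', 'b', 'c'] -> ['a', 'd', 'b', 'c']
'b': index 2 in ['a', 'd', 'b', 'c'] -> ['b', 'a', 'd', 'c']


Output: [1, 2, 2, 1, 0, 2, 2, 0, 3, 1, 0, 2]


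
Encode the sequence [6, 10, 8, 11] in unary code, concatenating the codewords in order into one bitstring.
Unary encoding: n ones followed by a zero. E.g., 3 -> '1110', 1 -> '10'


Encode each number as n ones followed by a terminating 0:
  6 -> 1111110 (7 bits)
  10 -> 11111111110 (11 bits)
  8 -> 111111110 (9 bits)
  11 -> 111111111110 (12 bits)
Total length = 7 + 11 + 9 + 12 = 39 bits.

Unary([6, 10, 8, 11]) = 111111011111111110111111110111111111110 (39 bits)


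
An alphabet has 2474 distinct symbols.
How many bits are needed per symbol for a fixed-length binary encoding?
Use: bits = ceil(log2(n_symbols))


log2(2474) = 11.2726
Bracket: 2^11 = 2048 < 2474 <= 2^12 = 4096
So ceil(log2(2474)) = 12

bits = ceil(log2(2474)) = ceil(11.2726) = 12 bits


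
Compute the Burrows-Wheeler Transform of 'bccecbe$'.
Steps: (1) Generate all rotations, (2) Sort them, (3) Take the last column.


Rotations (sorted):
  0: $bccecbe -> last char: e
  1: bccecbe$ -> last char: $
  2: be$bccec -> last char: c
  3: cbe$bcce -> last char: e
  4: ccecbe$b -> last char: b
  5: cecbe$bc -> last char: c
  6: e$bccecb -> last char: b
  7: ecbe$bcc -> last char: c


BWT = e$cebcbc


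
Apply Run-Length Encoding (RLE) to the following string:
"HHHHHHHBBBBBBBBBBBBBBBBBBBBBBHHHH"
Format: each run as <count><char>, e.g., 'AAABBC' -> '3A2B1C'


Scanning runs left to right:
  i=0: run of 'H' x 7 -> '7H'
  i=7: run of 'B' x 22 -> '22B'
  i=29: run of 'H' x 4 -> '4H'

RLE = 7H22B4H


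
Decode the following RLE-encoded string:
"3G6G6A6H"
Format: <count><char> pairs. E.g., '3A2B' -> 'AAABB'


Expanding each <count><char> pair:
  3G -> 'GGG'
  6G -> 'GGGGGG'
  6A -> 'AAAAAA'
  6H -> 'HHHHHH'

Decoded = GGGGGGGGGAAAAAAHHHHHH


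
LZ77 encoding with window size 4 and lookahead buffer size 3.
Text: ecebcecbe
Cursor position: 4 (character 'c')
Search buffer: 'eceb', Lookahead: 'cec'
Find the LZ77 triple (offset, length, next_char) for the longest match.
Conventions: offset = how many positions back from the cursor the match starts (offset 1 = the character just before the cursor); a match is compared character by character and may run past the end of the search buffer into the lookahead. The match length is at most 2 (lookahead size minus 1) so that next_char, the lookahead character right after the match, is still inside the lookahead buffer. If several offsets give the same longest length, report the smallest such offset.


Try each offset into the search buffer:
  offset=1 (pos 3, char 'b'): match length 0
  offset=2 (pos 2, char 'e'): match length 0
  offset=3 (pos 1, char 'c'): match length 2
  offset=4 (pos 0, char 'e'): match length 0
Longest match has length 2 at offset 3.
next_char = character at position 4 + 2 = 6 -> 'c'

Best match: offset=3, length=2 (matching 'ce' starting at position 1)
LZ77 triple: (3, 2, 'c')


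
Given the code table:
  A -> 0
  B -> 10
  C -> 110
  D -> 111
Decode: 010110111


Decoding:
0 -> A
10 -> B
110 -> C
111 -> D


Result: ABCD


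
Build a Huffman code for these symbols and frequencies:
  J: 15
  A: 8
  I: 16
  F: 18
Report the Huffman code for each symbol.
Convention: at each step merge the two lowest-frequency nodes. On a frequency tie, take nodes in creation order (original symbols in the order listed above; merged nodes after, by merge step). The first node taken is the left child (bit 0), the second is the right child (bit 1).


Huffman tree construction:
Step 1: Merge A(8) + J(15) = 23
Step 2: Merge I(16) + F(18) = 34
Step 3: Merge (A+J)(23) + (I+F)(34) = 57
Read each symbol's code off the tree from the root (left child = 0, right child = 1).

Codes:
  J: 01 (length 2)
  A: 00 (length 2)
  I: 10 (length 2)
  F: 11 (length 2)
Average code length: 114/57 = 2.0000 bits/symbol


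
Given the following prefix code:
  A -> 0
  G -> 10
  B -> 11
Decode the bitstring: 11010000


Decoding step by step:
Bits 11 -> B
Bits 0 -> A
Bits 10 -> G
Bits 0 -> A
Bits 0 -> A
Bits 0 -> A


Decoded message: BAGAAA


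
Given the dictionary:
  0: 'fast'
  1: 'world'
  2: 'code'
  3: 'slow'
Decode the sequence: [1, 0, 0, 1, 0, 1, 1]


Look up each index in the dictionary:
  1 -> 'world'
  0 -> 'fast'
  0 -> 'fast'
  1 -> 'world'
  0 -> 'fast'
  1 -> 'world'
  1 -> 'world'

Decoded: "world fast fast world fast world world"


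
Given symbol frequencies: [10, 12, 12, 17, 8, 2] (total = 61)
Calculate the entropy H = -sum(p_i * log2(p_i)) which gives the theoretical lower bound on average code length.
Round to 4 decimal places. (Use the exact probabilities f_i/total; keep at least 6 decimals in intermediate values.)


Per-symbol terms -p_i * log2(p_i) with p_i = f_i/61:
  p = 10/61 = 0.163934: log2(p) = -2.608809, -p*log2(p) = 0.427674
  p = 12/61 = 0.196721: log2(p) = -2.345775, -p*log2(p) = 0.461464
  p = 12/61 = 0.196721: log2(p) = -2.345775, -p*log2(p) = 0.461464
  p = 17/61 = 0.278689: log2(p) = -1.843274, -p*log2(p) = 0.513699
  p = 8/61 = 0.131148: log2(p) = -2.930737, -p*log2(p) = 0.384359
  p = 2/61 = 0.032787: log2(p) = -4.930737, -p*log2(p) = 0.161664
H = 0.427674 + 0.461464 + 0.461464 + 0.513699 + 0.384359 + 0.161664 = 2.410324

H = 2.4103 bits/symbol


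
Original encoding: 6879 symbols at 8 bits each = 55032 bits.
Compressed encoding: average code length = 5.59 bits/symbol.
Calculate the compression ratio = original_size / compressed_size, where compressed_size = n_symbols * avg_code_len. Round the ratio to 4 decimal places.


original_size = n_symbols * orig_bits = 6879 * 8 = 55032 bits
compressed_size = n_symbols * avg_code_len = 6879 * 5.59 = 38453.61 bits
ratio = original_size / compressed_size = 55032 / 38453.61 = 1.4311

Compression ratio = 1.4311


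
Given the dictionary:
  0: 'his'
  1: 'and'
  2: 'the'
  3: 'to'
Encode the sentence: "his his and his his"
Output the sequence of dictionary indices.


Look up each word in the dictionary:
  'his' -> 0
  'his' -> 0
  'and' -> 1
  'his' -> 0
  'his' -> 0

Encoded: [0, 0, 1, 0, 0]


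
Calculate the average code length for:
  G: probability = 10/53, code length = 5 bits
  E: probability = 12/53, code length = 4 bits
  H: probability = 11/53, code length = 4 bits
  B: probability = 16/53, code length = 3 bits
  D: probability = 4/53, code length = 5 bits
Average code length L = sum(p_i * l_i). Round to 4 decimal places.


Weighted contributions p_i * l_i:
  G: (10/53) * 5 = 50/53
  E: (12/53) * 4 = 48/53
  H: (11/53) * 4 = 44/53
  B: (16/53) * 3 = 48/53
  D: (4/53) * 5 = 20/53
Sum = (50 + 48 + 44 + 48 + 20)/53 = 210/53

L = 210/53 = 3.9623 bits/symbol


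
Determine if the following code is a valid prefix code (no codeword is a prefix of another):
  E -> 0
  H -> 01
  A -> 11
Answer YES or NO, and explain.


Checking each pair (does one codeword prefix another?):
  E='0' vs H='01': prefix -- VIOLATION

NO -- this is NOT a valid prefix code. E (0) is a prefix of H (01).


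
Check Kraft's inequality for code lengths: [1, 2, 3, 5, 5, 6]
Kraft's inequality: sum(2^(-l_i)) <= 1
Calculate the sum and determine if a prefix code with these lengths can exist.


Sum = 2^(-1) + 2^(-2) + 2^(-3) + 2^(-5) + 2^(-5) + 2^(-6)
    = 0.5 + 0.25 + 0.125 + 0.03125 + 0.03125 + 0.015625
    = 61/64 = 0.953125
Since 0.953125 <= 1, Kraft's inequality IS satisfied.
A prefix code with these lengths CAN exist.

Kraft sum = 0.953125. Satisfied.


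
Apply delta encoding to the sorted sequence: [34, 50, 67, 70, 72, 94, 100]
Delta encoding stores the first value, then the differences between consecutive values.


First value: 34
Deltas:
  50 - 34 = 16
  67 - 50 = 17
  70 - 67 = 3
  72 - 70 = 2
  94 - 72 = 22
  100 - 94 = 6


Delta encoded: [34, 16, 17, 3, 2, 22, 6]


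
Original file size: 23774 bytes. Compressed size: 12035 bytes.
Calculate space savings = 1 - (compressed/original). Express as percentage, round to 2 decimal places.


ratio = compressed/original = 12035/23774 = 0.506225
savings = 1 - ratio = 1 - 0.506225 = 0.493775
as a percentage: 0.493775 * 100 = 49.38%

Space savings = 1 - 12035/23774 = 49.38%


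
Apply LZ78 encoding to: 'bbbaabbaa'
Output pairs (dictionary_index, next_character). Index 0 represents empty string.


LZ78 encoding steps:
Dictionary: {0: ''}
Step 1: w='' (idx 0), next='b' -> output (0, 'b'), add 'b' as idx 1
Step 2: w='b' (idx 1), next='b' -> output (1, 'b'), add 'bb' as idx 2
Step 3: w='' (idx 0), next='a' -> output (0, 'a'), add 'a' as idx 3
Step 4: w='a' (idx 3), next='b' -> output (3, 'b'), add 'ab' as idx 4
Step 5: w='b' (idx 1), next='a' -> output (1, 'a'), add 'ba' as idx 5
Step 6: w='a' (idx 3), end of input -> output (3, '')


Encoded: [(0, 'b'), (1, 'b'), (0, 'a'), (3, 'b'), (1, 'a'), (3, '')]


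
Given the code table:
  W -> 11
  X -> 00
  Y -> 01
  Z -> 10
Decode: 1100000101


Decoding:
11 -> W
00 -> X
00 -> X
01 -> Y
01 -> Y


Result: WXXYY


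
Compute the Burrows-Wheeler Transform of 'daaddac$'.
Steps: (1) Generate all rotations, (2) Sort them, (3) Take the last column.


Rotations (sorted):
  0: $daaddac -> last char: c
  1: aaddac$d -> last char: d
  2: ac$daadd -> last char: d
  3: addac$da -> last char: a
  4: c$daadda -> last char: a
  5: daaddac$ -> last char: $
  6: dac$daad -> last char: d
  7: ddac$daa -> last char: a


BWT = cddaa$da


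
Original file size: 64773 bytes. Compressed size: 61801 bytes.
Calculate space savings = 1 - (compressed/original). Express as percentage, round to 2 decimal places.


ratio = compressed/original = 61801/64773 = 0.954117
savings = 1 - ratio = 1 - 0.954117 = 0.045883
as a percentage: 0.045883 * 100 = 4.59%

Space savings = 1 - 61801/64773 = 4.59%


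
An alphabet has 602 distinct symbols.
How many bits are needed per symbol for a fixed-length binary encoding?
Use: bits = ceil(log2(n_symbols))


log2(602) = 9.2336
Bracket: 2^9 = 512 < 602 <= 2^10 = 1024
So ceil(log2(602)) = 10

bits = ceil(log2(602)) = ceil(9.2336) = 10 bits


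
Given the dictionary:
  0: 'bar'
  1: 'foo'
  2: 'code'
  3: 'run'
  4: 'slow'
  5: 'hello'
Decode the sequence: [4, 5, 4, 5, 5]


Look up each index in the dictionary:
  4 -> 'slow'
  5 -> 'hello'
  4 -> 'slow'
  5 -> 'hello'
  5 -> 'hello'

Decoded: "slow hello slow hello hello"


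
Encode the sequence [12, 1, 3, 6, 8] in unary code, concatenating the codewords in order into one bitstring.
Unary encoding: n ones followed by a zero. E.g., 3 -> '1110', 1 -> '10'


Encode each number as n ones followed by a terminating 0:
  12 -> 1111111111110 (13 bits)
  1 -> 10 (2 bits)
  3 -> 1110 (4 bits)
  6 -> 1111110 (7 bits)
  8 -> 111111110 (9 bits)
Total length = 13 + 2 + 4 + 7 + 9 = 35 bits.

Unary([12, 1, 3, 6, 8]) = 11111111111101011101111110111111110 (35 bits)
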